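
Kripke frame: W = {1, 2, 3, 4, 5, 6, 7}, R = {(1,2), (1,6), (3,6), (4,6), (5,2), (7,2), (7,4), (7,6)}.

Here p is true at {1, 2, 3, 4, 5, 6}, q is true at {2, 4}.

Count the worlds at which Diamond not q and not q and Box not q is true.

1: Diamond not q is T, not q and Box not q is F. ✗
2: Diamond not q is F, not q and Box not q is F. ✗
3: Diamond not q is T, not q and Box not q is T. ✓
4: Diamond not q is T, not q and Box not q is F. ✗
5: Diamond not q is F, not q and Box not q is F. ✗
6: Diamond not q is F, not q and Box not q is T. ✗
7: Diamond not q is T, not q and Box not q is F. ✗
Satisfying worlds: {3}.

1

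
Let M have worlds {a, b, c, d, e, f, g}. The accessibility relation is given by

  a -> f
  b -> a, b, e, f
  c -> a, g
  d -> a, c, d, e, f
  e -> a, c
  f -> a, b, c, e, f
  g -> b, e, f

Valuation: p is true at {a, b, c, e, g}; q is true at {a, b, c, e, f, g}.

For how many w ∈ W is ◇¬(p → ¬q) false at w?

a: successors {f}; ¬(p → ¬q) there: f:F. ✗
b: successors {a, b, e, f}; ¬(p → ¬q) there: a:T, b:T, e:T, f:F. ✓
c: successors {a, g}; ¬(p → ¬q) there: a:T, g:T. ✓
d: successors {a, c, d, e, f}; ¬(p → ¬q) there: a:T, c:T, d:F, e:T, f:F. ✓
e: successors {a, c}; ¬(p → ¬q) there: a:T, c:T. ✓
f: successors {a, b, c, e, f}; ¬(p → ¬q) there: a:T, b:T, c:T, e:T, f:F. ✓
g: successors {b, e, f}; ¬(p → ¬q) there: b:T, e:T, f:F. ✓
Satisfying worlds: {b, c, d, e, f, g}.
So ◇¬(p → ¬q) fails at the other 1 world.

1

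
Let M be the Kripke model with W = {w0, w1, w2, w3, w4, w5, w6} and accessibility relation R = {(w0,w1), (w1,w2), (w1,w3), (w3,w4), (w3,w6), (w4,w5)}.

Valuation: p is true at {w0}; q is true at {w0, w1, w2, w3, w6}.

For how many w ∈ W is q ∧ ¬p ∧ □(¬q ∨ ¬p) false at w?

w0: q ∧ ¬p is F, □(¬q ∨ ¬p) is T. ✗
w1: q ∧ ¬p is T, □(¬q ∨ ¬p) is T. ✓
w2: q ∧ ¬p is T, □(¬q ∨ ¬p) is T. ✓
w3: q ∧ ¬p is T, □(¬q ∨ ¬p) is T. ✓
w4: q ∧ ¬p is F, □(¬q ∨ ¬p) is T. ✗
w5: q ∧ ¬p is F, □(¬q ∨ ¬p) is T. ✗
w6: q ∧ ¬p is T, □(¬q ∨ ¬p) is T. ✓
Satisfying worlds: {w1, w2, w3, w6}.
So q ∧ ¬p ∧ □(¬q ∨ ¬p) fails at the other 3 worlds.

3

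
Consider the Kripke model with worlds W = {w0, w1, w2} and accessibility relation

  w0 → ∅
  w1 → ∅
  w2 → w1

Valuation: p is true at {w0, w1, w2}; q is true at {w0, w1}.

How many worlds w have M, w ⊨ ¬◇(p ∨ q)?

2

w0: ◇(p ∨ q) is F. ✓
w1: ◇(p ∨ q) is F. ✓
w2: ◇(p ∨ q) is T. ✗
Satisfying worlds: {w0, w1}.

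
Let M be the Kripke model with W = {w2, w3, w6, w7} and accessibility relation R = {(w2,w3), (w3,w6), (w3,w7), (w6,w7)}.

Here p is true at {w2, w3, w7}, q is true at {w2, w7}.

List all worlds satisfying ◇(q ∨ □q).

{w3, w6}

w2: successors {w3}; q ∨ □q there: w3:F. ✗
w3: successors {w6, w7}; q ∨ □q there: w6:T, w7:T. ✓
w6: successors {w7}; q ∨ □q there: w7:T. ✓
w7: no successors, so ◇(q ∨ □q) fails. ✗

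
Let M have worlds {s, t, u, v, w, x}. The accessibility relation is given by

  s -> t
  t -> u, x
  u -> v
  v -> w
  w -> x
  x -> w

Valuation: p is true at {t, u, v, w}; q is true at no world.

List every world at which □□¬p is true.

{v, x}

s: successors {t}; □¬p there: t:F. ✗
t: successors {u, x}; □¬p there: u:F, x:F. ✗
u: successors {v}; □¬p there: v:F. ✗
v: successors {w}; □¬p there: w:T. ✓
w: successors {x}; □¬p there: x:F. ✗
x: successors {w}; □¬p there: w:T. ✓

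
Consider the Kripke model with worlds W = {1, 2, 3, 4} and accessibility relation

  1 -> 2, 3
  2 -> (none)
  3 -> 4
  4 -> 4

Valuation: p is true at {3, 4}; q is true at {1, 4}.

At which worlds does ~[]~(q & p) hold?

1: []~(q & p) is T. ✗
2: []~(q & p) is T. ✗
3: []~(q & p) is F. ✓
4: []~(q & p) is F. ✓

{3, 4}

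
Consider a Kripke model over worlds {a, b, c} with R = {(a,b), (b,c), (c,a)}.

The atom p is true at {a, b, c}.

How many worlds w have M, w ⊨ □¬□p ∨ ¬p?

0

a: □¬□p is F, ¬p is F. ✗
b: □¬□p is F, ¬p is F. ✗
c: □¬□p is F, ¬p is F. ✗
Satisfying worlds: ∅.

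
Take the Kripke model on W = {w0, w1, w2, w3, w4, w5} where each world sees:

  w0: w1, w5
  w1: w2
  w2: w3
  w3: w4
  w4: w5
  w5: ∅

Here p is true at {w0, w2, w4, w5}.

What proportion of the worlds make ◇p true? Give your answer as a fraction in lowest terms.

w0: successors {w1, w5}; p there: w1:F, w5:T. ✓
w1: successors {w2}; p there: w2:T. ✓
w2: successors {w3}; p there: w3:F. ✗
w3: successors {w4}; p there: w4:T. ✓
w4: successors {w5}; p there: w5:T. ✓
w5: no successors, so ◇p fails. ✗
That's 4 of 6 worlds, so 4/6 = 2/3.

2/3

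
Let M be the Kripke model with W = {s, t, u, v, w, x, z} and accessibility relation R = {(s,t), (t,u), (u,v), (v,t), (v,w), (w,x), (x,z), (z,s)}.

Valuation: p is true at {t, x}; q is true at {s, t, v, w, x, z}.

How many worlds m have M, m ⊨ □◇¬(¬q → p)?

1

s: successors {t}; ◇¬(¬q → p) there: t:T. ✓
t: successors {u}; ◇¬(¬q → p) there: u:F. ✗
u: successors {v}; ◇¬(¬q → p) there: v:F. ✗
v: successors {t, w}; ◇¬(¬q → p) there: t:T, w:F. ✗
w: successors {x}; ◇¬(¬q → p) there: x:F. ✗
x: successors {z}; ◇¬(¬q → p) there: z:F. ✗
z: successors {s}; ◇¬(¬q → p) there: s:F. ✗
Satisfying worlds: {s}.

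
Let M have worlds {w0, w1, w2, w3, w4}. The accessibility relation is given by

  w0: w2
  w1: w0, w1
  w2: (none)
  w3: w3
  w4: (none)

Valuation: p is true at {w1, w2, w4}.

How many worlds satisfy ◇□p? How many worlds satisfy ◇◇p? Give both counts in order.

For ◇□p:
w0: successors {w2}; □p there: w2:T. ✓
w1: successors {w0, w1}; □p there: w0:T, w1:F. ✓
w2: no successors, so ◇□p fails. ✗
w3: successors {w3}; □p there: w3:F. ✗
w4: no successors, so ◇□p fails. ✗
— 2 worlds.
For ◇◇p:
w0: successors {w2}; ◇p there: w2:F. ✗
w1: successors {w0, w1}; ◇p there: w0:T, w1:T. ✓
w2: no successors, so ◇◇p fails. ✗
w3: successors {w3}; ◇p there: w3:F. ✗
w4: no successors, so ◇◇p fails. ✗
— 1 world.

2 and 1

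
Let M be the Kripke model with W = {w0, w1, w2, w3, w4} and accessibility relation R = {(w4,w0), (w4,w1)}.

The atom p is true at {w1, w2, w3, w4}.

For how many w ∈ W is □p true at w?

4

w0: no successors, so □p holds vacuously. ✓
w1: no successors, so □p holds vacuously. ✓
w2: no successors, so □p holds vacuously. ✓
w3: no successors, so □p holds vacuously. ✓
w4: successors {w0, w1}; p there: w0:F, w1:T. ✗
Satisfying worlds: {w0, w1, w2, w3}.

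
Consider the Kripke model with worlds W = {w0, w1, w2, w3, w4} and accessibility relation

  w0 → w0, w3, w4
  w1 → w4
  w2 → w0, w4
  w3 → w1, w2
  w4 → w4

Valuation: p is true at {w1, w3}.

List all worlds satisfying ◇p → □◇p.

w0: ◇p is T, □◇p is F. ✗
w1: ◇p is F, □◇p is F. ✓
w2: ◇p is F, □◇p is F. ✓
w3: ◇p is T, □◇p is F. ✗
w4: ◇p is F, □◇p is F. ✓

{w1, w2, w4}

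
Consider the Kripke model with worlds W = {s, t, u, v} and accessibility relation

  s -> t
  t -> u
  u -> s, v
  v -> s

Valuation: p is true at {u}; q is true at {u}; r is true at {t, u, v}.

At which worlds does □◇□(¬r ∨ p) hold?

s: successors {t}; ◇□(¬r ∨ p) there: t:F. ✗
t: successors {u}; ◇□(¬r ∨ p) there: u:T. ✓
u: successors {s, v}; ◇□(¬r ∨ p) there: s:T, v:F. ✗
v: successors {s}; ◇□(¬r ∨ p) there: s:T. ✓

{t, v}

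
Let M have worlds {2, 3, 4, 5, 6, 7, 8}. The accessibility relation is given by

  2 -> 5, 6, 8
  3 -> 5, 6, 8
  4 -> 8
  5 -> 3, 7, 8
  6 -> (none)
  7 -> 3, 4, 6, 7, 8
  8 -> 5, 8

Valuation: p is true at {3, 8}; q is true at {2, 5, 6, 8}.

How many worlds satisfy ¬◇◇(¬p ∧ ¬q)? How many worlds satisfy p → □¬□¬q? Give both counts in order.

2 and 6

For ¬◇◇(¬p ∧ ¬q):
2: ◇◇(¬p ∧ ¬q) is T. ✗
3: ◇◇(¬p ∧ ¬q) is T. ✗
4: ◇◇(¬p ∧ ¬q) is F. ✓
5: ◇◇(¬p ∧ ¬q) is T. ✗
6: ◇◇(¬p ∧ ¬q) is F. ✓
7: ◇◇(¬p ∧ ¬q) is T. ✗
8: ◇◇(¬p ∧ ¬q) is T. ✗
— 2 worlds.
For p → □¬□¬q:
2: p is F, □¬□¬q is F. ✓
3: p is T, □¬□¬q is F. ✗
4: p is F, □¬□¬q is T. ✓
5: p is F, □¬□¬q is T. ✓
6: p is F, □¬□¬q is T. ✓
7: p is F, □¬□¬q is F. ✓
8: p is T, □¬□¬q is T. ✓
— 6 worlds.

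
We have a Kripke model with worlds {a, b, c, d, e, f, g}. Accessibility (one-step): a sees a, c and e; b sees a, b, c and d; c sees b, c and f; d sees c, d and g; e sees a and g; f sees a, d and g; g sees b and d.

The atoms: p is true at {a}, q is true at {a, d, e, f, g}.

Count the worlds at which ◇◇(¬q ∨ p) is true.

7

a: successors {a, c, e}; ◇(¬q ∨ p) there: a:T, c:T, e:T. ✓
b: successors {a, b, c, d}; ◇(¬q ∨ p) there: a:T, b:T, c:T, d:T. ✓
c: successors {b, c, f}; ◇(¬q ∨ p) there: b:T, c:T, f:T. ✓
d: successors {c, d, g}; ◇(¬q ∨ p) there: c:T, d:T, g:T. ✓
e: successors {a, g}; ◇(¬q ∨ p) there: a:T, g:T. ✓
f: successors {a, d, g}; ◇(¬q ∨ p) there: a:T, d:T, g:T. ✓
g: successors {b, d}; ◇(¬q ∨ p) there: b:T, d:T. ✓
Satisfying worlds: {a, b, c, d, e, f, g}.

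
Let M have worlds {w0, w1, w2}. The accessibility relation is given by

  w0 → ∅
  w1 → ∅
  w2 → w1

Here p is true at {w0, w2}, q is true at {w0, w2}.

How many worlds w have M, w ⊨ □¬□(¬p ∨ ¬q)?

2

w0: no successors, so □¬□(¬p ∨ ¬q) holds vacuously. ✓
w1: no successors, so □¬□(¬p ∨ ¬q) holds vacuously. ✓
w2: successors {w1}; ¬□(¬p ∨ ¬q) there: w1:F. ✗
Satisfying worlds: {w0, w1}.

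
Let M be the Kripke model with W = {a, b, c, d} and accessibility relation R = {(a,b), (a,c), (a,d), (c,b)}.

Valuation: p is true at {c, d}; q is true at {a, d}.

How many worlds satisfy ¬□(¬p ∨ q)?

a: □(¬p ∨ q) is F. ✓
b: □(¬p ∨ q) is T. ✗
c: □(¬p ∨ q) is T. ✗
d: □(¬p ∨ q) is T. ✗
Satisfying worlds: {a}.

1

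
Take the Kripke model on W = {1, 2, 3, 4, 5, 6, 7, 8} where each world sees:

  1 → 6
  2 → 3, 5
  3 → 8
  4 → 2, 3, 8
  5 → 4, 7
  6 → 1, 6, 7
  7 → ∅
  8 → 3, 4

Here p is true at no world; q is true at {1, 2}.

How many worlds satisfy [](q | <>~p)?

6

1: successors {6}; q | <>~p there: 6:T. ✓
2: successors {3, 5}; q | <>~p there: 3:T, 5:T. ✓
3: successors {8}; q | <>~p there: 8:T. ✓
4: successors {2, 3, 8}; q | <>~p there: 2:T, 3:T, 8:T. ✓
5: successors {4, 7}; q | <>~p there: 4:T, 7:F. ✗
6: successors {1, 6, 7}; q | <>~p there: 1:T, 6:T, 7:F. ✗
7: no successors, so [](q | <>~p) holds vacuously. ✓
8: successors {3, 4}; q | <>~p there: 3:T, 4:T. ✓
Satisfying worlds: {1, 2, 3, 4, 7, 8}.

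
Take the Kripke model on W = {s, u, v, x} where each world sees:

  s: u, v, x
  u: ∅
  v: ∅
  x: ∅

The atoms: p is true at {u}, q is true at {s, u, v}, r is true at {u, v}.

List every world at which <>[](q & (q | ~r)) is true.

s: successors {u, v, x}; [](q & (q | ~r)) there: u:T, v:T, x:T. ✓
u: no successors, so <>[](q & (q | ~r)) fails. ✗
v: no successors, so <>[](q & (q | ~r)) fails. ✗
x: no successors, so <>[](q & (q | ~r)) fails. ✗

{s}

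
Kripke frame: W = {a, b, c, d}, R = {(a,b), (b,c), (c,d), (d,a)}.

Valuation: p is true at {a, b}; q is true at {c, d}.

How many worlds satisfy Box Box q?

a: successors {b}; Box q there: b:T. ✓
b: successors {c}; Box q there: c:T. ✓
c: successors {d}; Box q there: d:F. ✗
d: successors {a}; Box q there: a:F. ✗
Satisfying worlds: {a, b}.

2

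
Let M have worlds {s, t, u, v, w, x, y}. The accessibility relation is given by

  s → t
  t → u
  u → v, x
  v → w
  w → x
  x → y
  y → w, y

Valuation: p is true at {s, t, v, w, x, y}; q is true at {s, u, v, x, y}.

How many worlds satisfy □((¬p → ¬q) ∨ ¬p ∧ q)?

7

s: successors {t}; (¬p → ¬q) ∨ ¬p ∧ q there: t:T. ✓
t: successors {u}; (¬p → ¬q) ∨ ¬p ∧ q there: u:T. ✓
u: successors {v, x}; (¬p → ¬q) ∨ ¬p ∧ q there: v:T, x:T. ✓
v: successors {w}; (¬p → ¬q) ∨ ¬p ∧ q there: w:T. ✓
w: successors {x}; (¬p → ¬q) ∨ ¬p ∧ q there: x:T. ✓
x: successors {y}; (¬p → ¬q) ∨ ¬p ∧ q there: y:T. ✓
y: successors {w, y}; (¬p → ¬q) ∨ ¬p ∧ q there: w:T, y:T. ✓
Satisfying worlds: {s, t, u, v, w, x, y}.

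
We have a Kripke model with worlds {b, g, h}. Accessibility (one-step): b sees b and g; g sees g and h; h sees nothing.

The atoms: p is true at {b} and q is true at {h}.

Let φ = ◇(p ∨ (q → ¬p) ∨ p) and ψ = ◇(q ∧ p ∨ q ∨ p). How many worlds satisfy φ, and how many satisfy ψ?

2 and 2

For ◇(p ∨ (q → ¬p) ∨ p):
b: successors {b, g}; p ∨ (q → ¬p) ∨ p there: b:T, g:T. ✓
g: successors {g, h}; p ∨ (q → ¬p) ∨ p there: g:T, h:T. ✓
h: no successors, so ◇(p ∨ (q → ¬p) ∨ p) fails. ✗
— 2 worlds.
For ◇(q ∧ p ∨ q ∨ p):
b: successors {b, g}; q ∧ p ∨ q ∨ p there: b:T, g:F. ✓
g: successors {g, h}; q ∧ p ∨ q ∨ p there: g:F, h:T. ✓
h: no successors, so ◇(q ∧ p ∨ q ∨ p) fails. ✗
— 2 worlds.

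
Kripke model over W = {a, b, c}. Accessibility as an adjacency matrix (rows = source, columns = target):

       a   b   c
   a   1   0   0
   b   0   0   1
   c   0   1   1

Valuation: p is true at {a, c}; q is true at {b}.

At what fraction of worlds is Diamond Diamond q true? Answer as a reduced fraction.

2/3

a: successors {a}; Diamond q there: a:F. ✗
b: successors {c}; Diamond q there: c:T. ✓
c: successors {b, c}; Diamond q there: b:F, c:T. ✓
That's 2 of 3 worlds, so 2/3.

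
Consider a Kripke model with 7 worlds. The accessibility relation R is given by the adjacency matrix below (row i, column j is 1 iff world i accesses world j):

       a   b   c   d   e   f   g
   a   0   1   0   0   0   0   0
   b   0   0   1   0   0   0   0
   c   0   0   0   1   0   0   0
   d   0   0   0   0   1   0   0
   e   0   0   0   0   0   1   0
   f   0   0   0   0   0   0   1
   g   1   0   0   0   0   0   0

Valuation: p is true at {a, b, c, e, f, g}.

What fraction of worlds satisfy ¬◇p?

1/7

a: ◇p is T. ✗
b: ◇p is T. ✗
c: ◇p is F. ✓
d: ◇p is T. ✗
e: ◇p is T. ✗
f: ◇p is T. ✗
g: ◇p is T. ✗
That's 1 of 7 worlds, so 1/7.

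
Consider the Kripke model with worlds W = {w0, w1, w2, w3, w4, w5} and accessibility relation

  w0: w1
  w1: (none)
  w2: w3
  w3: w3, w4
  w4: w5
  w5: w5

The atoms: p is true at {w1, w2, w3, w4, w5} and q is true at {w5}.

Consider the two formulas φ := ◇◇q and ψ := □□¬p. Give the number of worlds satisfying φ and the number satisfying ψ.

3 and 2

For ◇◇q:
w0: successors {w1}; ◇q there: w1:F. ✗
w1: no successors, so ◇◇q fails. ✗
w2: successors {w3}; ◇q there: w3:F. ✗
w3: successors {w3, w4}; ◇q there: w3:F, w4:T. ✓
w4: successors {w5}; ◇q there: w5:T. ✓
w5: successors {w5}; ◇q there: w5:T. ✓
— 3 worlds.
For □□¬p:
w0: successors {w1}; □¬p there: w1:T. ✓
w1: no successors, so □□¬p holds vacuously. ✓
w2: successors {w3}; □¬p there: w3:F. ✗
w3: successors {w3, w4}; □¬p there: w3:F, w4:F. ✗
w4: successors {w5}; □¬p there: w5:F. ✗
w5: successors {w5}; □¬p there: w5:F. ✗
— 2 worlds.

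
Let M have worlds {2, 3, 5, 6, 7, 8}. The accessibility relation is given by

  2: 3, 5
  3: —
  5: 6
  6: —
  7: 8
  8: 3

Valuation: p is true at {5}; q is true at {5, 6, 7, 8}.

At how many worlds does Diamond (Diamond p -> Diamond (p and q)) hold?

2: successors {3, 5}; Diamond p -> Diamond (p and q) there: 3:T, 5:T. ✓
3: no successors, so Diamond (Diamond p -> Diamond (p and q)) fails. ✗
5: successors {6}; Diamond p -> Diamond (p and q) there: 6:T. ✓
6: no successors, so Diamond (Diamond p -> Diamond (p and q)) fails. ✗
7: successors {8}; Diamond p -> Diamond (p and q) there: 8:T. ✓
8: successors {3}; Diamond p -> Diamond (p and q) there: 3:T. ✓
Satisfying worlds: {2, 5, 7, 8}.

4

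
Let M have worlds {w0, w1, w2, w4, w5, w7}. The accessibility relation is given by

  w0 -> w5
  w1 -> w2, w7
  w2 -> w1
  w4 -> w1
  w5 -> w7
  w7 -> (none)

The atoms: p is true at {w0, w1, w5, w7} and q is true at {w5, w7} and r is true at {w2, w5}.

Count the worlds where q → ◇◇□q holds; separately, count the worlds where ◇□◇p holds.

For q → ◇◇□q:
w0: q is F, ◇◇□q is T. ✓
w1: q is F, ◇◇□q is F. ✓
w2: q is F, ◇◇□q is T. ✓
w4: q is F, ◇◇□q is T. ✓
w5: q is T, ◇◇□q is F. ✗
w7: q is T, ◇◇□q is F. ✗
— 4 worlds.
For ◇□◇p:
w0: successors {w5}; □◇p there: w5:F. ✗
w1: successors {w2, w7}; □◇p there: w2:T, w7:T. ✓
w2: successors {w1}; □◇p there: w1:F. ✗
w4: successors {w1}; □◇p there: w1:F. ✗
w5: successors {w7}; □◇p there: w7:T. ✓
w7: no successors, so ◇□◇p fails. ✗
— 2 worlds.

4 and 2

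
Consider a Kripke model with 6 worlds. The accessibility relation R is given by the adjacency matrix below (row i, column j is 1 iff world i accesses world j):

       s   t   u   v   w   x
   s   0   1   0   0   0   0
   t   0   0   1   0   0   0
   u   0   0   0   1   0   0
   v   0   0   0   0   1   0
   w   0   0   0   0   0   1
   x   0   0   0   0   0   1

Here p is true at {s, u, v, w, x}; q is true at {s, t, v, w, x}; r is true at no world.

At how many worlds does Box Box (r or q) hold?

5

s: successors {t}; Box (r or q) there: t:F. ✗
t: successors {u}; Box (r or q) there: u:T. ✓
u: successors {v}; Box (r or q) there: v:T. ✓
v: successors {w}; Box (r or q) there: w:T. ✓
w: successors {x}; Box (r or q) there: x:T. ✓
x: successors {x}; Box (r or q) there: x:T. ✓
Satisfying worlds: {t, u, v, w, x}.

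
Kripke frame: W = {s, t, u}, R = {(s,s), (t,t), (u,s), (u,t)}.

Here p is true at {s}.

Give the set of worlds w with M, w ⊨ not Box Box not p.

s: Box Box not p is F. ✓
t: Box Box not p is T. ✗
u: Box Box not p is F. ✓

{s, u}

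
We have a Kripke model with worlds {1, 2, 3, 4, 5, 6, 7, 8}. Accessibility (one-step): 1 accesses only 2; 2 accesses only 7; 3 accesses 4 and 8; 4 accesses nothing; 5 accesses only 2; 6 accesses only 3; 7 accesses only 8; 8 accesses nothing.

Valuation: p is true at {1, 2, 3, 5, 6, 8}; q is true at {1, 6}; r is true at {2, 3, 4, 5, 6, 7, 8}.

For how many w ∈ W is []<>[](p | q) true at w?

6

1: successors {2}; <>[](p | q) there: 2:T. ✓
2: successors {7}; <>[](p | q) there: 7:T. ✓
3: successors {4, 8}; <>[](p | q) there: 4:F, 8:F. ✗
4: no successors, so []<>[](p | q) holds vacuously. ✓
5: successors {2}; <>[](p | q) there: 2:T. ✓
6: successors {3}; <>[](p | q) there: 3:T. ✓
7: successors {8}; <>[](p | q) there: 8:F. ✗
8: no successors, so []<>[](p | q) holds vacuously. ✓
Satisfying worlds: {1, 2, 4, 5, 6, 8}.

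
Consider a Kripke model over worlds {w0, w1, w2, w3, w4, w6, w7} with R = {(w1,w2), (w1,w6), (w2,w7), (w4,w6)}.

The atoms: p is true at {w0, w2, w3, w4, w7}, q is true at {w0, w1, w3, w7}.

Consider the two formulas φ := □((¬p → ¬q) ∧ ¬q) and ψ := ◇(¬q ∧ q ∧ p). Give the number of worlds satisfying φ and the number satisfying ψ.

6 and 0

For □((¬p → ¬q) ∧ ¬q):
w0: no successors, so □((¬p → ¬q) ∧ ¬q) holds vacuously. ✓
w1: successors {w2, w6}; (¬p → ¬q) ∧ ¬q there: w2:T, w6:T. ✓
w2: successors {w7}; (¬p → ¬q) ∧ ¬q there: w7:F. ✗
w3: no successors, so □((¬p → ¬q) ∧ ¬q) holds vacuously. ✓
w4: successors {w6}; (¬p → ¬q) ∧ ¬q there: w6:T. ✓
w6: no successors, so □((¬p → ¬q) ∧ ¬q) holds vacuously. ✓
w7: no successors, so □((¬p → ¬q) ∧ ¬q) holds vacuously. ✓
— 6 worlds.
For ◇(¬q ∧ q ∧ p):
w0: no successors, so ◇(¬q ∧ q ∧ p) fails. ✗
w1: successors {w2, w6}; ¬q ∧ q ∧ p there: w2:F, w6:F. ✗
w2: successors {w7}; ¬q ∧ q ∧ p there: w7:F. ✗
w3: no successors, so ◇(¬q ∧ q ∧ p) fails. ✗
w4: successors {w6}; ¬q ∧ q ∧ p there: w6:F. ✗
w6: no successors, so ◇(¬q ∧ q ∧ p) fails. ✗
w7: no successors, so ◇(¬q ∧ q ∧ p) fails. ✗
— 0 worlds.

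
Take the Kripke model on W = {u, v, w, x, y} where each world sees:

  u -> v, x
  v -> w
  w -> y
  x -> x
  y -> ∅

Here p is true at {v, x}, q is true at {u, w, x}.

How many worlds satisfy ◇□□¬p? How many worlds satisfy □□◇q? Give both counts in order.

For ◇□□¬p:
u: successors {v, x}; □□¬p there: v:T, x:F. ✓
v: successors {w}; □□¬p there: w:T. ✓
w: successors {y}; □□¬p there: y:T. ✓
x: successors {x}; □□¬p there: x:F. ✗
y: no successors, so ◇□□¬p fails. ✗
— 3 worlds.
For □□◇q:
u: successors {v, x}; □◇q there: v:F, x:T. ✗
v: successors {w}; □◇q there: w:F. ✗
w: successors {y}; □◇q there: y:T. ✓
x: successors {x}; □◇q there: x:T. ✓
y: no successors, so □□◇q holds vacuously. ✓
— 3 worlds.

3 and 3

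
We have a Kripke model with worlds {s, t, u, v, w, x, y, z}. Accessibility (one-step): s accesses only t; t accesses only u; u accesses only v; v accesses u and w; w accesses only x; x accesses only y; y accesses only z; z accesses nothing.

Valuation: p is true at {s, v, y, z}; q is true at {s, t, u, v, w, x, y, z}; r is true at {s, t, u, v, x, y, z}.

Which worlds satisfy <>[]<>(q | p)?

s: successors {t}; []<>(q | p) there: t:T. ✓
t: successors {u}; []<>(q | p) there: u:T. ✓
u: successors {v}; []<>(q | p) there: v:T. ✓
v: successors {u, w}; []<>(q | p) there: u:T, w:T. ✓
w: successors {x}; []<>(q | p) there: x:T. ✓
x: successors {y}; []<>(q | p) there: y:F. ✗
y: successors {z}; []<>(q | p) there: z:T. ✓
z: no successors, so <>[]<>(q | p) fails. ✗

{s, t, u, v, w, y}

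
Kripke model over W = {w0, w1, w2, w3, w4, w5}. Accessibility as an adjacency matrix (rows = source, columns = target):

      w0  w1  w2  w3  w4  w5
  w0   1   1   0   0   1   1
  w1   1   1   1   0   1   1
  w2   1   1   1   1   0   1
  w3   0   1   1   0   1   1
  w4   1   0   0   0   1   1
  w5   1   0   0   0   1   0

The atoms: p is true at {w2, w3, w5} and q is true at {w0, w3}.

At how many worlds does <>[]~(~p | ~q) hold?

0

w0: successors {w0, w1, w4, w5}; []~(~p | ~q) there: w0:F, w1:F, w4:F, w5:F. ✗
w1: successors {w0, w1, w2, w4, w5}; []~(~p | ~q) there: w0:F, w1:F, w2:F, w4:F, w5:F. ✗
w2: successors {w0, w1, w2, w3, w5}; []~(~p | ~q) there: w0:F, w1:F, w2:F, w3:F, w5:F. ✗
w3: successors {w1, w2, w4, w5}; []~(~p | ~q) there: w1:F, w2:F, w4:F, w5:F. ✗
w4: successors {w0, w4, w5}; []~(~p | ~q) there: w0:F, w4:F, w5:F. ✗
w5: successors {w0, w4}; []~(~p | ~q) there: w0:F, w4:F. ✗
Satisfying worlds: ∅.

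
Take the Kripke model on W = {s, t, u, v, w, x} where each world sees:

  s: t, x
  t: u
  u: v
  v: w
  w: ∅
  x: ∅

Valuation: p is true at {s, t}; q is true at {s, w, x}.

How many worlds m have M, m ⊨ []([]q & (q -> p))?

s: successors {t, x}; []q & (q -> p) there: t:F, x:F. ✗
t: successors {u}; []q & (q -> p) there: u:F. ✗
u: successors {v}; []q & (q -> p) there: v:T. ✓
v: successors {w}; []q & (q -> p) there: w:F. ✗
w: no successors, so []([]q & (q -> p)) holds vacuously. ✓
x: no successors, so []([]q & (q -> p)) holds vacuously. ✓
Satisfying worlds: {u, w, x}.

3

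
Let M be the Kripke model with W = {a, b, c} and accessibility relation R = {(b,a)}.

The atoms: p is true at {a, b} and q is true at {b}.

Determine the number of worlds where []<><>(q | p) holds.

2

a: no successors, so []<><>(q | p) holds vacuously. ✓
b: successors {a}; <><>(q | p) there: a:F. ✗
c: no successors, so []<><>(q | p) holds vacuously. ✓
Satisfying worlds: {a, c}.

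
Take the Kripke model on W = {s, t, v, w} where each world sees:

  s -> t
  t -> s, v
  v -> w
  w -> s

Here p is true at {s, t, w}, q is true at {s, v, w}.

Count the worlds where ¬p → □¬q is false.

1

s: ¬p is F, □¬q is T. ✓
t: ¬p is F, □¬q is F. ✓
v: ¬p is T, □¬q is F. ✗
w: ¬p is F, □¬q is F. ✓
Satisfying worlds: {s, t, w}.
So ¬p → □¬q fails at the other 1 world.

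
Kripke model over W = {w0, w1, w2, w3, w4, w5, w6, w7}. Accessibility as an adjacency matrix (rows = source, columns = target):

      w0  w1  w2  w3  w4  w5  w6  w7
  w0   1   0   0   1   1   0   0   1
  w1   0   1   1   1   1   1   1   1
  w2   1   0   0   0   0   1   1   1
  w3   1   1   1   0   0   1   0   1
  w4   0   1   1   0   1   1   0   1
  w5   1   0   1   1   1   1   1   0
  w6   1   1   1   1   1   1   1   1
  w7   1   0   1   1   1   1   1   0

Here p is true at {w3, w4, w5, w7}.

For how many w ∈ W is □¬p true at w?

0

w0: successors {w0, w3, w4, w7}; ¬p there: w0:T, w3:F, w4:F, w7:F. ✗
w1: successors {w1, w2, w3, w4, w5, w6, w7}; ¬p there: w1:T, w2:T, w3:F, w4:F, w5:F, w6:T, w7:F. ✗
w2: successors {w0, w5, w6, w7}; ¬p there: w0:T, w5:F, w6:T, w7:F. ✗
w3: successors {w0, w1, w2, w5, w7}; ¬p there: w0:T, w1:T, w2:T, w5:F, w7:F. ✗
w4: successors {w1, w2, w4, w5, w7}; ¬p there: w1:T, w2:T, w4:F, w5:F, w7:F. ✗
w5: successors {w0, w2, w3, w4, w5, w6}; ¬p there: w0:T, w2:T, w3:F, w4:F, w5:F, w6:T. ✗
w6: successors {w0, w1, w2, w3, w4, w5, w6, w7}; ¬p there: w0:T, w1:T, w2:T, w3:F, w4:F, w5:F, w6:T, w7:F. ✗
w7: successors {w0, w2, w3, w4, w5, w6}; ¬p there: w0:T, w2:T, w3:F, w4:F, w5:F, w6:T. ✗
Satisfying worlds: ∅.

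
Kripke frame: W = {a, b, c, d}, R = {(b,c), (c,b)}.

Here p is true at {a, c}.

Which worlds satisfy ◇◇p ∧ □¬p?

{c}

a: ◇◇p is F, □¬p is T. ✗
b: ◇◇p is F, □¬p is F. ✗
c: ◇◇p is T, □¬p is T. ✓
d: ◇◇p is F, □¬p is T. ✗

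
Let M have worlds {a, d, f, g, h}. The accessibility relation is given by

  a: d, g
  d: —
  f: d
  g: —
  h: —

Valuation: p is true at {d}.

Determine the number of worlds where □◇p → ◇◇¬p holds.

2

a: □◇p is F, ◇◇¬p is F. ✓
d: □◇p is T, ◇◇¬p is F. ✗
f: □◇p is F, ◇◇¬p is F. ✓
g: □◇p is T, ◇◇¬p is F. ✗
h: □◇p is T, ◇◇¬p is F. ✗
Satisfying worlds: {a, f}.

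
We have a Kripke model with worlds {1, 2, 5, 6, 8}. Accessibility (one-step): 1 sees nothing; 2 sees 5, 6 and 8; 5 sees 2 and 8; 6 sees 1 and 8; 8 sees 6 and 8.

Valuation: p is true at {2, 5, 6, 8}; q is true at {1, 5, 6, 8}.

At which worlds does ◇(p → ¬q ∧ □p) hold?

1: no successors, so ◇(p → ¬q ∧ □p) fails. ✗
2: successors {5, 6, 8}; p → ¬q ∧ □p there: 5:F, 6:F, 8:F. ✗
5: successors {2, 8}; p → ¬q ∧ □p there: 2:T, 8:F. ✓
6: successors {1, 8}; p → ¬q ∧ □p there: 1:T, 8:F. ✓
8: successors {6, 8}; p → ¬q ∧ □p there: 6:F, 8:F. ✗

{5, 6}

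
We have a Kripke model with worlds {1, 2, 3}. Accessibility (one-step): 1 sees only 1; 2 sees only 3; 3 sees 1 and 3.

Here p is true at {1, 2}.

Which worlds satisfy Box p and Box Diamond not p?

∅

1: Box p is T, Box Diamond not p is F. ✗
2: Box p is F, Box Diamond not p is T. ✗
3: Box p is F, Box Diamond not p is F. ✗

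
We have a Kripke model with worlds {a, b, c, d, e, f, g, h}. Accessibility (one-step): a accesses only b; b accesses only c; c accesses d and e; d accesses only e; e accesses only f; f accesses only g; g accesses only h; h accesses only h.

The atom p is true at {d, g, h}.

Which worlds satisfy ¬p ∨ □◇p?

{a, b, c, e, f, g, h}

a: ¬p is T, □◇p is F. ✓
b: ¬p is T, □◇p is T. ✓
c: ¬p is T, □◇p is F. ✓
d: ¬p is F, □◇p is F. ✗
e: ¬p is T, □◇p is T. ✓
f: ¬p is T, □◇p is T. ✓
g: ¬p is F, □◇p is T. ✓
h: ¬p is F, □◇p is T. ✓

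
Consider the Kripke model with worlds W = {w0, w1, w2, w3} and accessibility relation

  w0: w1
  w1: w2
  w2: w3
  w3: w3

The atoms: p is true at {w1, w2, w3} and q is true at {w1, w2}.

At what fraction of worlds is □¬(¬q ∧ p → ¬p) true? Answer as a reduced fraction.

w0: successors {w1}; ¬(¬q ∧ p → ¬p) there: w1:F. ✗
w1: successors {w2}; ¬(¬q ∧ p → ¬p) there: w2:F. ✗
w2: successors {w3}; ¬(¬q ∧ p → ¬p) there: w3:T. ✓
w3: successors {w3}; ¬(¬q ∧ p → ¬p) there: w3:T. ✓
That's 2 of 4 worlds, so 2/4 = 1/2.

1/2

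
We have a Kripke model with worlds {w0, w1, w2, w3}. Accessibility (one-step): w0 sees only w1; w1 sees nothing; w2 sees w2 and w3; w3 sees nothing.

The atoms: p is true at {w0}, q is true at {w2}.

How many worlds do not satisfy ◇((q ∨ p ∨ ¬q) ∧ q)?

3

w0: successors {w1}; (q ∨ p ∨ ¬q) ∧ q there: w1:F. ✗
w1: no successors, so ◇((q ∨ p ∨ ¬q) ∧ q) fails. ✗
w2: successors {w2, w3}; (q ∨ p ∨ ¬q) ∧ q there: w2:T, w3:F. ✓
w3: no successors, so ◇((q ∨ p ∨ ¬q) ∧ q) fails. ✗
Satisfying worlds: {w2}.
So ◇((q ∨ p ∨ ¬q) ∧ q) fails at the other 3 worlds.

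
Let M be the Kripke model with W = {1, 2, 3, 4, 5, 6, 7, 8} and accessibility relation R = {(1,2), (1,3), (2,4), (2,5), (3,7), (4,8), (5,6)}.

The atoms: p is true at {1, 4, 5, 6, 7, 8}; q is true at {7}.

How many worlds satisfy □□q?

6

1: successors {2, 3}; □q there: 2:F, 3:T. ✗
2: successors {4, 5}; □q there: 4:F, 5:F. ✗
3: successors {7}; □q there: 7:T. ✓
4: successors {8}; □q there: 8:T. ✓
5: successors {6}; □q there: 6:T. ✓
6: no successors, so □□q holds vacuously. ✓
7: no successors, so □□q holds vacuously. ✓
8: no successors, so □□q holds vacuously. ✓
Satisfying worlds: {3, 4, 5, 6, 7, 8}.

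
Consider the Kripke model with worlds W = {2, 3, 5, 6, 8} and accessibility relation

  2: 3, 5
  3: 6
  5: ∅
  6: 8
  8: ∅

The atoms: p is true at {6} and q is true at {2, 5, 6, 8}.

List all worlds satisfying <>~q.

2: successors {3, 5}; ~q there: 3:T, 5:F. ✓
3: successors {6}; ~q there: 6:F. ✗
5: no successors, so <>~q fails. ✗
6: successors {8}; ~q there: 8:F. ✗
8: no successors, so <>~q fails. ✗

{2}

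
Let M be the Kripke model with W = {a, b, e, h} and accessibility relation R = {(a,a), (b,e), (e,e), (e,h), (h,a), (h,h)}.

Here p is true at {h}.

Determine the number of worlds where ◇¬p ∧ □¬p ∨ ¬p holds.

3

a: ◇¬p ∧ □¬p is T, ¬p is T. ✓
b: ◇¬p ∧ □¬p is T, ¬p is T. ✓
e: ◇¬p ∧ □¬p is F, ¬p is T. ✓
h: ◇¬p ∧ □¬p is F, ¬p is F. ✗
Satisfying worlds: {a, b, e}.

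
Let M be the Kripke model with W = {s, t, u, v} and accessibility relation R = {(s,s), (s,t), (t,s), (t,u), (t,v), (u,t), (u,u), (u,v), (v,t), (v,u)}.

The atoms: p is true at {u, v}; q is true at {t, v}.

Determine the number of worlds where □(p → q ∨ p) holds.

s: successors {s, t}; p → q ∨ p there: s:T, t:T. ✓
t: successors {s, u, v}; p → q ∨ p there: s:T, u:T, v:T. ✓
u: successors {t, u, v}; p → q ∨ p there: t:T, u:T, v:T. ✓
v: successors {t, u}; p → q ∨ p there: t:T, u:T. ✓
Satisfying worlds: {s, t, u, v}.

4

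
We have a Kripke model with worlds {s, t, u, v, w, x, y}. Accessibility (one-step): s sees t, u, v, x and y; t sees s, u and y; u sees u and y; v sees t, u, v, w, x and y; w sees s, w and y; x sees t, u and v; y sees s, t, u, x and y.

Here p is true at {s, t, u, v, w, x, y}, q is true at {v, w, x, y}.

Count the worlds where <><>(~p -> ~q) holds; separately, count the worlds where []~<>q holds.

For <><>(~p -> ~q):
s: successors {t, u, v, x, y}; <>(~p -> ~q) there: t:T, u:T, v:T, x:T, y:T. ✓
t: successors {s, u, y}; <>(~p -> ~q) there: s:T, u:T, y:T. ✓
u: successors {u, y}; <>(~p -> ~q) there: u:T, y:T. ✓
v: successors {t, u, v, w, x, y}; <>(~p -> ~q) there: t:T, u:T, v:T, w:T, x:T, y:T. ✓
w: successors {s, w, y}; <>(~p -> ~q) there: s:T, w:T, y:T. ✓
x: successors {t, u, v}; <>(~p -> ~q) there: t:T, u:T, v:T. ✓
y: successors {s, t, u, x, y}; <>(~p -> ~q) there: s:T, t:T, u:T, x:T, y:T. ✓
— 7 worlds.
For []~<>q:
s: successors {t, u, v, x, y}; ~<>q there: t:F, u:F, v:F, x:F, y:F. ✗
t: successors {s, u, y}; ~<>q there: s:F, u:F, y:F. ✗
u: successors {u, y}; ~<>q there: u:F, y:F. ✗
v: successors {t, u, v, w, x, y}; ~<>q there: t:F, u:F, v:F, w:F, x:F, y:F. ✗
w: successors {s, w, y}; ~<>q there: s:F, w:F, y:F. ✗
x: successors {t, u, v}; ~<>q there: t:F, u:F, v:F. ✗
y: successors {s, t, u, x, y}; ~<>q there: s:F, t:F, u:F, x:F, y:F. ✗
— 0 worlds.

7 and 0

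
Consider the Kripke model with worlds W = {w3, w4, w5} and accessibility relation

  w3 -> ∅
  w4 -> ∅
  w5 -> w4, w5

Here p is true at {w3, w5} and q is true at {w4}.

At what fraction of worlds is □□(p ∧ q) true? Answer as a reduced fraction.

2/3

w3: no successors, so □□(p ∧ q) holds vacuously. ✓
w4: no successors, so □□(p ∧ q) holds vacuously. ✓
w5: successors {w4, w5}; □(p ∧ q) there: w4:T, w5:F. ✗
That's 2 of 3 worlds, so 2/3.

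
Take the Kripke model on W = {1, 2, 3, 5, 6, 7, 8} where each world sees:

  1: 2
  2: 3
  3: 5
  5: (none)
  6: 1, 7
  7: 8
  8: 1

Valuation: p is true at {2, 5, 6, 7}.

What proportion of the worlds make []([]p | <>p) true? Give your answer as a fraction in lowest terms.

4/7

1: successors {2}; []p | <>p there: 2:F. ✗
2: successors {3}; []p | <>p there: 3:T. ✓
3: successors {5}; []p | <>p there: 5:T. ✓
5: no successors, so []([]p | <>p) holds vacuously. ✓
6: successors {1, 7}; []p | <>p there: 1:T, 7:F. ✗
7: successors {8}; []p | <>p there: 8:F. ✗
8: successors {1}; []p | <>p there: 1:T. ✓
That's 4 of 7 worlds, so 4/7.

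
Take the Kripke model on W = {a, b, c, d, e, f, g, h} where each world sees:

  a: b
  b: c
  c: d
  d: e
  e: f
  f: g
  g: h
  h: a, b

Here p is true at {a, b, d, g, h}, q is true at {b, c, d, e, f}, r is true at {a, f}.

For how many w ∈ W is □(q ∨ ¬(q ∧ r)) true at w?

8

a: successors {b}; q ∨ ¬(q ∧ r) there: b:T. ✓
b: successors {c}; q ∨ ¬(q ∧ r) there: c:T. ✓
c: successors {d}; q ∨ ¬(q ∧ r) there: d:T. ✓
d: successors {e}; q ∨ ¬(q ∧ r) there: e:T. ✓
e: successors {f}; q ∨ ¬(q ∧ r) there: f:T. ✓
f: successors {g}; q ∨ ¬(q ∧ r) there: g:T. ✓
g: successors {h}; q ∨ ¬(q ∧ r) there: h:T. ✓
h: successors {a, b}; q ∨ ¬(q ∧ r) there: a:T, b:T. ✓
Satisfying worlds: {a, b, c, d, e, f, g, h}.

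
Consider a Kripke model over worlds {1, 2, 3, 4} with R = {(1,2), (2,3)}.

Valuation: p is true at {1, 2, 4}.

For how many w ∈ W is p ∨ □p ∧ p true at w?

1: p is T, □p ∧ p is T. ✓
2: p is T, □p ∧ p is F. ✓
3: p is F, □p ∧ p is F. ✗
4: p is T, □p ∧ p is T. ✓
Satisfying worlds: {1, 2, 4}.

3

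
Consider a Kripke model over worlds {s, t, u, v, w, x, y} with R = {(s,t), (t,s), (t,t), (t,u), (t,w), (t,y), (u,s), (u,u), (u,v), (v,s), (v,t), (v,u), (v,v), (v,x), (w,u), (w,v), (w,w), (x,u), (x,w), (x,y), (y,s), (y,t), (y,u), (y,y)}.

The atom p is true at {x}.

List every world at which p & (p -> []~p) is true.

s: p is F, p -> []~p is T. ✗
t: p is F, p -> []~p is T. ✗
u: p is F, p -> []~p is T. ✗
v: p is F, p -> []~p is T. ✗
w: p is F, p -> []~p is T. ✗
x: p is T, p -> []~p is T. ✓
y: p is F, p -> []~p is T. ✗

{x}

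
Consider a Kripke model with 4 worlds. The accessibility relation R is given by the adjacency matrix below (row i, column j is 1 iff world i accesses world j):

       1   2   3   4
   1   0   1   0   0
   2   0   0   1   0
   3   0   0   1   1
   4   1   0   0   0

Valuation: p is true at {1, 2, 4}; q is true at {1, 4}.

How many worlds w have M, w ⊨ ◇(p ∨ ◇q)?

1: successors {2}; p ∨ ◇q there: 2:T. ✓
2: successors {3}; p ∨ ◇q there: 3:T. ✓
3: successors {3, 4}; p ∨ ◇q there: 3:T, 4:T. ✓
4: successors {1}; p ∨ ◇q there: 1:T. ✓
Satisfying worlds: {1, 2, 3, 4}.

4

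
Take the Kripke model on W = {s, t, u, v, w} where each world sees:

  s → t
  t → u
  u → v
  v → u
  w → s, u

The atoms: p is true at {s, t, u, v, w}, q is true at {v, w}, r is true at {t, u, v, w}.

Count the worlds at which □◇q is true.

2

s: successors {t}; ◇q there: t:F. ✗
t: successors {u}; ◇q there: u:T. ✓
u: successors {v}; ◇q there: v:F. ✗
v: successors {u}; ◇q there: u:T. ✓
w: successors {s, u}; ◇q there: s:F, u:T. ✗
Satisfying worlds: {t, v}.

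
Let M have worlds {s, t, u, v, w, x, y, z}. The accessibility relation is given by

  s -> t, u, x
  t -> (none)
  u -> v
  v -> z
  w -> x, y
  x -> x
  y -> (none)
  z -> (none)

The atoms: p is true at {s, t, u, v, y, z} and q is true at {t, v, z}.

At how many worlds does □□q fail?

3

s: successors {t, u, x}; □q there: t:T, u:T, x:F. ✗
t: no successors, so □□q holds vacuously. ✓
u: successors {v}; □q there: v:T. ✓
v: successors {z}; □q there: z:T. ✓
w: successors {x, y}; □q there: x:F, y:T. ✗
x: successors {x}; □q there: x:F. ✗
y: no successors, so □□q holds vacuously. ✓
z: no successors, so □□q holds vacuously. ✓
Satisfying worlds: {t, u, v, y, z}.
So □□q fails at the other 3 worlds.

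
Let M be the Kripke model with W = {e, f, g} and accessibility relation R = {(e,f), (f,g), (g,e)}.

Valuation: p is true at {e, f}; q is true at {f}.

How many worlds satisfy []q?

1

e: successors {f}; q there: f:T. ✓
f: successors {g}; q there: g:F. ✗
g: successors {e}; q there: e:F. ✗
Satisfying worlds: {e}.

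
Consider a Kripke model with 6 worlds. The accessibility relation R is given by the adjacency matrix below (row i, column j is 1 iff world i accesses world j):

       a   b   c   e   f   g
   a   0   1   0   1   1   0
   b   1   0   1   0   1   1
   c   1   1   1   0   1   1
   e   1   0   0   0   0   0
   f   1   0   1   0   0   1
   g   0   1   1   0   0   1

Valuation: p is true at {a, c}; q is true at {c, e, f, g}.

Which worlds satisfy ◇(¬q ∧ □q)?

∅

a: successors {b, e, f}; ¬q ∧ □q there: b:F, e:F, f:F. ✗
b: successors {a, c, f, g}; ¬q ∧ □q there: a:F, c:F, f:F, g:F. ✗
c: successors {a, b, c, f, g}; ¬q ∧ □q there: a:F, b:F, c:F, f:F, g:F. ✗
e: successors {a}; ¬q ∧ □q there: a:F. ✗
f: successors {a, c, g}; ¬q ∧ □q there: a:F, c:F, g:F. ✗
g: successors {b, c, g}; ¬q ∧ □q there: b:F, c:F, g:F. ✗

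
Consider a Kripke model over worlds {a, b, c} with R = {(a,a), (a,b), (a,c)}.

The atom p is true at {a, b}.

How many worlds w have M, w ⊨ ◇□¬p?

1

a: successors {a, b, c}; □¬p there: a:F, b:T, c:T. ✓
b: no successors, so ◇□¬p fails. ✗
c: no successors, so ◇□¬p fails. ✗
Satisfying worlds: {a}.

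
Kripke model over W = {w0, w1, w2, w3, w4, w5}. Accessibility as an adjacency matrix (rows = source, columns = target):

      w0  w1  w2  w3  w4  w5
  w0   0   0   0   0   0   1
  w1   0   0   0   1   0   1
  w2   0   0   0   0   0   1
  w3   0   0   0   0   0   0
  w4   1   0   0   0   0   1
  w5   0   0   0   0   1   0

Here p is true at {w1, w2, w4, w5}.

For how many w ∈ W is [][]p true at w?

w0: successors {w5}; []p there: w5:T. ✓
w1: successors {w3, w5}; []p there: w3:T, w5:T. ✓
w2: successors {w5}; []p there: w5:T. ✓
w3: no successors, so [][]p holds vacuously. ✓
w4: successors {w0, w5}; []p there: w0:T, w5:T. ✓
w5: successors {w4}; []p there: w4:F. ✗
Satisfying worlds: {w0, w1, w2, w3, w4}.

5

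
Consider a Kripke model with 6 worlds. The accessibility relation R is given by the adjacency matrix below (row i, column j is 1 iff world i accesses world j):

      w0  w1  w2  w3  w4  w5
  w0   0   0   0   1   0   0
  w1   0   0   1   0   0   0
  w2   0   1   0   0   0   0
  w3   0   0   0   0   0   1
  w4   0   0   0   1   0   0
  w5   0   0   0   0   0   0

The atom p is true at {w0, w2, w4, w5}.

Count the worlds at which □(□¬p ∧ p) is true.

3

w0: successors {w3}; □¬p ∧ p there: w3:F. ✗
w1: successors {w2}; □¬p ∧ p there: w2:T. ✓
w2: successors {w1}; □¬p ∧ p there: w1:F. ✗
w3: successors {w5}; □¬p ∧ p there: w5:T. ✓
w4: successors {w3}; □¬p ∧ p there: w3:F. ✗
w5: no successors, so □(□¬p ∧ p) holds vacuously. ✓
Satisfying worlds: {w1, w3, w5}.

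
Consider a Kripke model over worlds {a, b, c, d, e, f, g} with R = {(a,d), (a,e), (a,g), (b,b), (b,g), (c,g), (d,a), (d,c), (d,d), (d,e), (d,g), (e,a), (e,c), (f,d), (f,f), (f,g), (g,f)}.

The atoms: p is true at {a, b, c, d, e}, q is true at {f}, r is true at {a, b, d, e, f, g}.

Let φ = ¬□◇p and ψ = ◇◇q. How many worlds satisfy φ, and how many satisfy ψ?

6 and 6

For ¬□◇p:
a: □◇p is F. ✓
b: □◇p is F. ✓
c: □◇p is F. ✓
d: □◇p is F. ✓
e: □◇p is F. ✓
f: □◇p is F. ✓
g: □◇p is T. ✗
— 6 worlds.
For ◇◇q:
a: successors {d, e, g}; ◇q there: d:F, e:F, g:T. ✓
b: successors {b, g}; ◇q there: b:F, g:T. ✓
c: successors {g}; ◇q there: g:T. ✓
d: successors {a, c, d, e, g}; ◇q there: a:F, c:F, d:F, e:F, g:T. ✓
e: successors {a, c}; ◇q there: a:F, c:F. ✗
f: successors {d, f, g}; ◇q there: d:F, f:T, g:T. ✓
g: successors {f}; ◇q there: f:T. ✓
— 6 worlds.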